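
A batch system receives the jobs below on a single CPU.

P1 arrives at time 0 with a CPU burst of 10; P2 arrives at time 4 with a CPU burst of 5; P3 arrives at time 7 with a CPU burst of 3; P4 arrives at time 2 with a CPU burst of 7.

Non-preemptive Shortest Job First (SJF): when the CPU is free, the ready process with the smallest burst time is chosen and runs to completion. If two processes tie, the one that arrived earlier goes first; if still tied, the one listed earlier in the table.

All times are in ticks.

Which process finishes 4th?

P4

Gantt: | P1 0-10 | P3 10-13 | P2 13-18 | P4 18-25 |
Completion: P1=10  P2=18  P3=13  P4=25
Turnaround (C−A): P1=10  P2=14  P3=6  P4=23
Finish order: P1 → P3 → P2 → P4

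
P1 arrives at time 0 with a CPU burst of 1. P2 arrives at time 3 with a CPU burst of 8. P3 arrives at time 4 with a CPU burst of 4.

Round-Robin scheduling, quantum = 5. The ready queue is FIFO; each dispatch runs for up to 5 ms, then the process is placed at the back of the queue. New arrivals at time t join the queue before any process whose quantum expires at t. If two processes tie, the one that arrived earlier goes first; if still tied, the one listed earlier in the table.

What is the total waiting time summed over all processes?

Schedule: | P1 0-1 | idle 1-3 | P2 3-8 | P3 8-12 | P2 12-15 |
Completion: P1=1  P2=15  P3=12
Waiting = turnaround − burst: P1=0, P2=4, P3=4
Total waiting = 0 + 4 + 4 = 8

8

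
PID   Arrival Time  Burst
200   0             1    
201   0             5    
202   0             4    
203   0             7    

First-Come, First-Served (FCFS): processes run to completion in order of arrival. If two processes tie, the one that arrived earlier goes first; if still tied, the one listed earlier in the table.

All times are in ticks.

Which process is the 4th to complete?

Schedule: | 200 0-1 | 201 1-6 | 202 6-10 | 203 10-17 |
Completion: 200=1  201=6  202=10  203=17
Finish order: 200 → 201 → 202 → 203

203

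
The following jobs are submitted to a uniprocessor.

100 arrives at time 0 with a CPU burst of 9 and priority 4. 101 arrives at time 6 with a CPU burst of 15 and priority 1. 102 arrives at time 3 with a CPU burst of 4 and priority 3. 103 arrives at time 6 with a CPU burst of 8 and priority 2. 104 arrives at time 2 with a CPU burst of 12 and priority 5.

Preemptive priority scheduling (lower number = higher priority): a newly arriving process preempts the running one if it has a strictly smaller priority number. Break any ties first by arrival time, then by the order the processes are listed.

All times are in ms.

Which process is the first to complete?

Gantt: | 100 0-3 | 102 3-6 | 101 6-21 | 103 21-29 | 102 29-30 | 100 30-36 | 104 36-48 |
Completion: 100=36  101=21  102=30  103=29  104=48
Turnaround (C−A): 100=36  101=15  102=27  103=23  104=46
Finish order: 101 → 103 → 102 → 100 → 104

101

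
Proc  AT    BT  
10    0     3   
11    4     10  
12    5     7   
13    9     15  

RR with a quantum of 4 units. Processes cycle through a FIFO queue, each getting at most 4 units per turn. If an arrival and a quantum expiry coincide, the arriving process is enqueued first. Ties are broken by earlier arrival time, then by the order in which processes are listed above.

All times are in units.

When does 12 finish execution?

23

Gantt: | 10 0-3 | idle 3-4 | 11 4-8 | 12 8-12 | 11 12-16 | 13 16-20 | 12 20-23 | 11 23-25 | 13 25-36 |
Completion: 10=3  11=25  12=23  13=36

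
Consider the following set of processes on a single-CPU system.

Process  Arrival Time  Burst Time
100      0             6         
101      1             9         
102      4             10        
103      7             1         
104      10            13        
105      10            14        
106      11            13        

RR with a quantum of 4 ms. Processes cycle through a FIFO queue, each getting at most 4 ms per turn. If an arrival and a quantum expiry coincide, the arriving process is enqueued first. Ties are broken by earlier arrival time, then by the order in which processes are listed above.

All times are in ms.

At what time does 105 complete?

Schedule: | 100 0-4 | 101 4-8 | 102 8-12 | 100 12-14 | 103 14-15 | 101 15-19 | 104 19-23 | 105 23-27 | 106 27-31 | 102 31-35 | 101 35-36 | 104 36-40 | 105 40-44 | 106 44-48 | 102 48-50 | 104 50-54 | 105 54-58 | 106 58-62 | 104 62-63 | 105 63-65 | 106 65-66 |
Completion: 100=14  101=36  102=50  103=15  104=63  105=65  106=66

65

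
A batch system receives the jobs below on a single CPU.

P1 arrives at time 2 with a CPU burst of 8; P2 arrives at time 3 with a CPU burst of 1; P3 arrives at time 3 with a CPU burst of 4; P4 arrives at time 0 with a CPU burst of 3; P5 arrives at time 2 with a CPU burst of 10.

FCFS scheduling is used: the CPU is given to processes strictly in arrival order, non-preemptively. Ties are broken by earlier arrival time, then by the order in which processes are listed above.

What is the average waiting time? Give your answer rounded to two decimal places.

Schedule: | P4 0-3 | P1 3-11 | P5 11-21 | P2 21-22 | P3 22-26 |
Completion: P1=11  P2=22  P3=26  P4=3  P5=21
Waiting times: P1=1, P2=18, P3=19, P4=0, P5=9
Average waiting = (1+18+19+0+9) / 5 = 47/5 = 9.40

9.40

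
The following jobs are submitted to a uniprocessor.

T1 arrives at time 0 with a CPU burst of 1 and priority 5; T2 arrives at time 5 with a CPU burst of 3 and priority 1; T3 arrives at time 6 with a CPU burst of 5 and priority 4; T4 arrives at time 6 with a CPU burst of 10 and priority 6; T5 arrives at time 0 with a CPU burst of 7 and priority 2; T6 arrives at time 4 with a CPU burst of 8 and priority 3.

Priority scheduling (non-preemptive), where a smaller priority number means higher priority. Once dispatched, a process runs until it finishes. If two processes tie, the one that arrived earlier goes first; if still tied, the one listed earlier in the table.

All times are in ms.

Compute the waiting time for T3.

Gantt: | T5 0-7 | T2 7-10 | T6 10-18 | T3 18-23 | T1 23-24 | T4 24-34 |
Completion: T1=24  T2=10  T3=23  T4=34  T5=7  T6=18
Turnaround (C−A): T1=24  T2=5  T3=17  T4=28  T5=7  T6=14
Waiting(T3) = turnaround − burst = 17 − 5 = 12

12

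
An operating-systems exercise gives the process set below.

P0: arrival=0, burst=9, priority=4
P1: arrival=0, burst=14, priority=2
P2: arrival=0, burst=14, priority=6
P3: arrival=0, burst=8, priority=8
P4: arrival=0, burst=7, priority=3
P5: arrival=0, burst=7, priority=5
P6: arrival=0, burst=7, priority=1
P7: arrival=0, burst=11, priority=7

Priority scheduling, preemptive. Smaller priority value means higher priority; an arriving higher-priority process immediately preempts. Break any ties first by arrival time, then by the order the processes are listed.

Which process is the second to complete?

Gantt: | P6 0-7 | P1 7-21 | P4 21-28 | P0 28-37 | P5 37-44 | P2 44-58 | P7 58-69 | P3 69-77 |
Completion: P0=37  P1=21  P2=58  P3=77  P4=28  P5=44  P6=7  P7=69
Finish order: P6 → P1 → P4 → P0 → P5 → P2 → P7 → P3

P1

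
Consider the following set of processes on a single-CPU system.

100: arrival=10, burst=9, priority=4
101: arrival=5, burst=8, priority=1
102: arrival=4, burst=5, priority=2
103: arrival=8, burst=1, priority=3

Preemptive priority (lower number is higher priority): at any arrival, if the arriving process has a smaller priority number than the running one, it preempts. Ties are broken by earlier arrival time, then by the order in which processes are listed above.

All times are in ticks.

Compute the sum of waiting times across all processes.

25

Schedule: | idle 0-4 | 102 4-5 | 101 5-13 | 102 13-17 | 103 17-18 | 100 18-27 |
Completion: 100=27  101=13  102=17  103=18
Waiting = turnaround − burst: 100=8, 101=0, 102=8, 103=9
Total waiting = 8 + 0 + 8 + 9 = 25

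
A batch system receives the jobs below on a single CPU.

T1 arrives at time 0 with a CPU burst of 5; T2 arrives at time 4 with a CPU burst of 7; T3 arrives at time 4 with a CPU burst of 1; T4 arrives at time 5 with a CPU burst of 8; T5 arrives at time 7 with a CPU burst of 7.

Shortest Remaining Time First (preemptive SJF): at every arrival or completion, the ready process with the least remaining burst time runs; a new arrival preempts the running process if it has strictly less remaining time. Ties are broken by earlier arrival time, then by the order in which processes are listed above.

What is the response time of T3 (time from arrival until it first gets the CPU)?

1

Timeline: | T1 0-5 | T3 5-6 | T2 6-13 | T5 13-20 | T4 20-28 |
Completion: T1=5  T2=13  T3=6  T4=28  T5=20
Response(T3) = first start − arrival = 5 − 4 = 1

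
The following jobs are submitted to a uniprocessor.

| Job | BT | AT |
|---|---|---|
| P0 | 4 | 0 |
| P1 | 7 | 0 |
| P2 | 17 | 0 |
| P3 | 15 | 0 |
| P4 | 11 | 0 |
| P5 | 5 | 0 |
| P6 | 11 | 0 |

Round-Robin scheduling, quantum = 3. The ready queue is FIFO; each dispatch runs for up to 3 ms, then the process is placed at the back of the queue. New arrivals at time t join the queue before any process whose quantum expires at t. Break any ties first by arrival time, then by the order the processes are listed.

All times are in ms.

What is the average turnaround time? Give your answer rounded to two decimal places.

Schedule: | P0 0-3 | P1 3-6 | P2 6-9 | P3 9-12 | P4 12-15 | P5 15-18 | P6 18-21 | P0 21-22 | P1 22-25 | P2 25-28 | P3 28-31 | P4 31-34 | P5 34-36 | P6 36-39 | P1 39-40 | P2 40-43 | P3 43-46 | P4 46-49 | P6 49-52 | P2 52-55 | P3 55-58 | P4 58-60 | P6 60-62 | P2 62-65 | P3 65-68 | P2 68-70 |
Completion: P0=22  P1=40  P2=70  P3=68  P4=60  P5=36  P6=62
Turnaround (C−A): P0=22  P1=40  P2=70  P3=68  P4=60  P5=36  P6=62
Turnaround times: P0=22, P1=40, P2=70, P3=68, P4=60, P5=36, P6=62
Average turnaround = (22+40+70+68+60+36+62) / 7 = 358/7 = 51.14

51.14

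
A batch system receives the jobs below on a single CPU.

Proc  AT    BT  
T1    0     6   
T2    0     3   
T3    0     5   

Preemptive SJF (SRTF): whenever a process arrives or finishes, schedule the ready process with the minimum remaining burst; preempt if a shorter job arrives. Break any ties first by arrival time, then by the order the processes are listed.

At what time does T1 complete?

Schedule: | T2 0-3 | T3 3-8 | T1 8-14 |
Completion: T1=14  T2=3  T3=8
Turnaround (C−A): T1=14  T2=3  T3=8

14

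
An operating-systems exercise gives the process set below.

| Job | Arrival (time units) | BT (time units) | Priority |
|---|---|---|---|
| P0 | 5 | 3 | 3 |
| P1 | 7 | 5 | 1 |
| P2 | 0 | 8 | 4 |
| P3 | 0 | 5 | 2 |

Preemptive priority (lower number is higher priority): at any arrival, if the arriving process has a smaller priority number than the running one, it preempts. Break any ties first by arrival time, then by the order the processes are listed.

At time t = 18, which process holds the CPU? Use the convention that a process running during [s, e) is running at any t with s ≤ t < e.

Timeline: | P3 0-5 | P0 5-7 | P1 7-12 | P0 12-13 | P2 13-21 |
Completion: P0=13  P1=12  P2=21  P3=5

P2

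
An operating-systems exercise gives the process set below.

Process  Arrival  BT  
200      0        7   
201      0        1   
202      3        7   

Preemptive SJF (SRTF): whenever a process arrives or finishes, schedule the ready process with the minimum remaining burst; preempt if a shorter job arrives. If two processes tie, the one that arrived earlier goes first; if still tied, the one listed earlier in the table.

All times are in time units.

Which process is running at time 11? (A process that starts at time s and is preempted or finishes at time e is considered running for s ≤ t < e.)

202

Gantt: | 201 0-1 | 200 1-8 | 202 8-15 |
Completion: 200=8  201=1  202=15
Turnaround (C−A): 200=8  201=1  202=12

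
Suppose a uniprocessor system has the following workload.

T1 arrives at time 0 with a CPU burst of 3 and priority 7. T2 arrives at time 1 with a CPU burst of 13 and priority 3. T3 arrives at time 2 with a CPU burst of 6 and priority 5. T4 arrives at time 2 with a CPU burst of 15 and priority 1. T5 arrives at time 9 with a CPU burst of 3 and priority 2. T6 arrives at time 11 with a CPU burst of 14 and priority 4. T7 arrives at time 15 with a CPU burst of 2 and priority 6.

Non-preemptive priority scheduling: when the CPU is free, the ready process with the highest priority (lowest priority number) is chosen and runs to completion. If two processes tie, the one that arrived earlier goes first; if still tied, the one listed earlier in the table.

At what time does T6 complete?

Schedule: | T1 0-3 | T4 3-18 | T5 18-21 | T2 21-34 | T6 34-48 | T3 48-54 | T7 54-56 |
Completion: T1=3  T2=34  T3=54  T4=18  T5=21  T6=48  T7=56

48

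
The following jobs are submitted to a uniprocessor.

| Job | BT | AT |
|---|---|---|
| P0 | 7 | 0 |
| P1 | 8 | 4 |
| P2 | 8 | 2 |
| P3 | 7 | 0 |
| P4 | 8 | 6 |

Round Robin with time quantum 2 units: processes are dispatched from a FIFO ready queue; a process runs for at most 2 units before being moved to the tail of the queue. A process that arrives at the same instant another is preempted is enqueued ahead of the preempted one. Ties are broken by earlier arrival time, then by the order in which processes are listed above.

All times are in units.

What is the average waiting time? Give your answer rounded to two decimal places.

23.00

Schedule: | P0 0-2 | P3 2-4 | P2 4-6 | P0 6-8 | P1 8-10 | P3 10-12 | P4 12-14 | P2 14-16 | P0 16-18 | P1 18-20 | P3 20-22 | P4 22-24 | P2 24-26 | P0 26-27 | P1 27-29 | P3 29-30 | P4 30-32 | P2 32-34 | P1 34-36 | P4 36-38 |
Completion: P0=27  P1=36  P2=34  P3=30  P4=38
Turnaround (C−A): P0=27  P1=32  P2=32  P3=30  P4=32
Waiting times: P0=20, P1=24, P2=24, P3=23, P4=24
Average waiting = (20+24+24+23+24) / 5 = 115/5 = 23.00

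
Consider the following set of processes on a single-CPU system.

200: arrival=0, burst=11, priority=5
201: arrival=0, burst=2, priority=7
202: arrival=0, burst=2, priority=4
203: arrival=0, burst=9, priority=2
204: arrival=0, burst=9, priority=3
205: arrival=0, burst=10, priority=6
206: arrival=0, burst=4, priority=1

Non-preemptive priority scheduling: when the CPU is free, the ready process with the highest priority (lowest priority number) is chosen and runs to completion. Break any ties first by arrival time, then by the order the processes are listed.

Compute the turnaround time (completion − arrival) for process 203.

Timeline: | 206 0-4 | 203 4-13 | 204 13-22 | 202 22-24 | 200 24-35 | 205 35-45 | 201 45-47 |
Completion: 200=35  201=47  202=24  203=13  204=22  205=45  206=4
Turnaround(203) = completion − arrival = 13 − 0 = 13

13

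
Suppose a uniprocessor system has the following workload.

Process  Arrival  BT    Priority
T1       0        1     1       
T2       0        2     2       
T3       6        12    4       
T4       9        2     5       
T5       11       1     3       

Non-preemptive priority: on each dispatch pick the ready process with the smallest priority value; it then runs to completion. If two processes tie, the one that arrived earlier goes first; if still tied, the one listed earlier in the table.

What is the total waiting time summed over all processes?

Schedule: | T1 0-1 | T2 1-3 | idle 3-6 | T3 6-18 | T5 18-19 | T4 19-21 |
Completion: T1=1  T2=3  T3=18  T4=21  T5=19
Waiting = turnaround − burst: T1=0, T2=1, T3=0, T4=10, T5=7
Total waiting = 0 + 1 + 0 + 10 + 7 = 18

18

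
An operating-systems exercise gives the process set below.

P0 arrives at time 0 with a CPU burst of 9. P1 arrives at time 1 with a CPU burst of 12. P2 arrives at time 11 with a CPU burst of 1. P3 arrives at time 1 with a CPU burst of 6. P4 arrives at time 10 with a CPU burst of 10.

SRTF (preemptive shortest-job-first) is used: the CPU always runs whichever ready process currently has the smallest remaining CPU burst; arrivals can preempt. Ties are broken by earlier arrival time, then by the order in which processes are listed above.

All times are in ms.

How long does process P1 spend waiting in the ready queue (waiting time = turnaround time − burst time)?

Gantt: | P0 0-1 | P3 1-7 | P0 7-11 | P2 11-12 | P0 12-16 | P4 16-26 | P1 26-38 |
Completion: P0=16  P1=38  P2=12  P3=7  P4=26
Waiting(P1) = turnaround − burst = 37 − 12 = 25

25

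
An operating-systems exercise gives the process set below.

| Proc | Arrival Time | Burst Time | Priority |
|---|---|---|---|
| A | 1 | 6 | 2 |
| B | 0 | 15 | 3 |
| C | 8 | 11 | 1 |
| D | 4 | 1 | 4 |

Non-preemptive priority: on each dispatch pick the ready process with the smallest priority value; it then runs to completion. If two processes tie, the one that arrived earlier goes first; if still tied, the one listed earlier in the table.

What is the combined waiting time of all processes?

60

Schedule: | B 0-15 | C 15-26 | A 26-32 | D 32-33 |
Completion: A=32  B=15  C=26  D=33
Turnaround (C−A): A=31  B=15  C=18  D=29
Waiting = turnaround − burst: A=25, B=0, C=7, D=28
Total waiting = 25 + 0 + 7 + 28 = 60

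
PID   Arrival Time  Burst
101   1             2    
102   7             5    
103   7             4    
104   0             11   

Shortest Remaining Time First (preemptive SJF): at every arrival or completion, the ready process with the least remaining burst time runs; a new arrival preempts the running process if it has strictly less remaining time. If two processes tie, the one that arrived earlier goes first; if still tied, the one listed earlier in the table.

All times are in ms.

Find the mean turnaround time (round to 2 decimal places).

Schedule: | 104 0-1 | 101 1-3 | 104 3-7 | 103 7-11 | 102 11-16 | 104 16-22 |
Completion: 101=3  102=16  103=11  104=22
Turnaround times: 101=2, 102=9, 103=4, 104=22
Average turnaround = (2+9+4+22) / 4 = 37/4 = 9.25

9.25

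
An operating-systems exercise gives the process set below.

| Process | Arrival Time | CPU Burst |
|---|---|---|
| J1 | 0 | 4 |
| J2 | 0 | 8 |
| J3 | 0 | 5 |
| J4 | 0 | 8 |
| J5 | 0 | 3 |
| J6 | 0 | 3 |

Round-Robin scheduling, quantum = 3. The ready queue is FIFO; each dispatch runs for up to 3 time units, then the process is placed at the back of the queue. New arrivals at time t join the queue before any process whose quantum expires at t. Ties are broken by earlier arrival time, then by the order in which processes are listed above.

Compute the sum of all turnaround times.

Schedule: | J1 0-3 | J2 3-6 | J3 6-9 | J4 9-12 | J5 12-15 | J6 15-18 | J1 18-19 | J2 19-22 | J3 22-24 | J4 24-27 | J2 27-29 | J4 29-31 |
Completion: J1=19  J2=29  J3=24  J4=31  J5=15  J6=18
Turnaround = completion − arrival: J1=19, J2=29, J3=24, J4=31, J5=15, J6=18
Total turnaround = 19 + 29 + 24 + 31 + 15 + 18 = 136

136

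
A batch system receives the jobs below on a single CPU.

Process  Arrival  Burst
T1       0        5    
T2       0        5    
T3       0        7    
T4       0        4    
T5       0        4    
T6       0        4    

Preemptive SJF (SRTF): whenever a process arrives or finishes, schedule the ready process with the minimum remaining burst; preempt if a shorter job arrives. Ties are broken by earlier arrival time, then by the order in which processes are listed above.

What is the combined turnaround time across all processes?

Schedule: | T4 0-4 | T5 4-8 | T6 8-12 | T1 12-17 | T2 17-22 | T3 22-29 |
Completion: T1=17  T2=22  T3=29  T4=4  T5=8  T6=12
Turnaround (C−A): T1=17  T2=22  T3=29  T4=4  T5=8  T6=12
Turnaround = completion − arrival: T1=17, T2=22, T3=29, T4=4, T5=8, T6=12
Total turnaround = 17 + 22 + 29 + 4 + 8 + 12 = 92

92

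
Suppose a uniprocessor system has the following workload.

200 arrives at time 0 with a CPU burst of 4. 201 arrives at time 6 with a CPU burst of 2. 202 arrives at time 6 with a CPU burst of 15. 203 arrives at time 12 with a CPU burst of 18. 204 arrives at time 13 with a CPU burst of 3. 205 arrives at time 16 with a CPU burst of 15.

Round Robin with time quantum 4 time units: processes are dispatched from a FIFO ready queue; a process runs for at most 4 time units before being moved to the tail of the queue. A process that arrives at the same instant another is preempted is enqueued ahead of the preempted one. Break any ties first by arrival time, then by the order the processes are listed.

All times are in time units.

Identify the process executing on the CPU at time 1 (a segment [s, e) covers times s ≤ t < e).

Timeline: | 200 0-4 | idle 4-6 | 201 6-8 | 202 8-12 | 203 12-16 | 202 16-20 | 204 20-23 | 205 23-27 | 203 27-31 | 202 31-35 | 205 35-39 | 203 39-43 | 202 43-46 | 205 46-50 | 203 50-54 | 205 54-57 | 203 57-59 |
Completion: 200=4  201=8  202=46  203=59  204=23  205=57

200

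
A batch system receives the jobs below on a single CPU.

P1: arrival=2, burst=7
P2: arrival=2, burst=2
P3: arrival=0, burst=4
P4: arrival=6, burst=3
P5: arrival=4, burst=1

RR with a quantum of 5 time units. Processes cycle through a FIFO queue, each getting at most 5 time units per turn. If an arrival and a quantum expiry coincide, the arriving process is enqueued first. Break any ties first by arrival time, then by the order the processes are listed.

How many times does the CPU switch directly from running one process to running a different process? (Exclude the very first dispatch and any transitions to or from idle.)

5

Timeline: | P3 0-4 | P1 4-9 | P2 9-11 | P5 11-12 | P4 12-15 | P1 15-17 |
Completion: P1=17  P2=11  P3=4  P4=15  P5=12
Turnaround (C−A): P1=15  P2=9  P3=4  P4=9  P5=8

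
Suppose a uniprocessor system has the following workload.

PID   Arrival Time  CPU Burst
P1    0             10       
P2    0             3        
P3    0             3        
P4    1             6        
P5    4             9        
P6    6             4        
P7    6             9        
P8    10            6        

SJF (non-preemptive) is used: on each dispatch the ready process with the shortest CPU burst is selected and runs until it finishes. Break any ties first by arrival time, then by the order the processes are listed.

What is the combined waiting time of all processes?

Timeline: | P2 0-3 | P3 3-6 | P6 6-10 | P4 10-16 | P8 16-22 | P5 22-31 | P7 31-40 | P1 40-50 |
Completion: P1=50  P2=3  P3=6  P4=16  P5=31  P6=10  P7=40  P8=22
Waiting = turnaround − burst: P1=40, P2=0, P3=3, P4=9, P5=18, P6=0, P7=25, P8=6
Total waiting = 40 + 0 + 3 + 9 + 18 + 0 + 25 + 6 = 101

101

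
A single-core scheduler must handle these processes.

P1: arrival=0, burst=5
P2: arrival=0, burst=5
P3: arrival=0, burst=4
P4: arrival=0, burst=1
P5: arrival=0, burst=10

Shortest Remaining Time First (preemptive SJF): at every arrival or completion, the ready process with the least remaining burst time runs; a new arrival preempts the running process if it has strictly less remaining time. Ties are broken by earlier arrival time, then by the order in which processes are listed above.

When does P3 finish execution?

Schedule: | P4 0-1 | P3 1-5 | P1 5-10 | P2 10-15 | P5 15-25 |
Completion: P1=10  P2=15  P3=5  P4=1  P5=25

5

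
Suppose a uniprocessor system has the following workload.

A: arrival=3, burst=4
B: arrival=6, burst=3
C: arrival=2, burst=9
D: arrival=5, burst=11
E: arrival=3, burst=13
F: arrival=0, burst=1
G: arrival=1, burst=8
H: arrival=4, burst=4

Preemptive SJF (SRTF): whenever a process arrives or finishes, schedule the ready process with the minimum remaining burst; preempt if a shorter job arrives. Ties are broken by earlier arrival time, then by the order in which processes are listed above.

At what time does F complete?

Schedule: | F 0-1 | G 1-3 | A 3-7 | B 7-10 | H 10-14 | G 14-20 | C 20-29 | D 29-40 | E 40-53 |
Completion: A=7  B=10  C=29  D=40  E=53  F=1  G=20  H=14

1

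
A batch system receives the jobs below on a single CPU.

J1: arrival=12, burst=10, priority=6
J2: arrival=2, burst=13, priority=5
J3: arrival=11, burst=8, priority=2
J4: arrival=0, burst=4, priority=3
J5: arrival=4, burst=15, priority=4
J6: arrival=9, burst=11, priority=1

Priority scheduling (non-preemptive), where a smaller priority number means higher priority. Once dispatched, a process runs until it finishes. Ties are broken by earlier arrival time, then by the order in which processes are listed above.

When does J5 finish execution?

19

Gantt: | J4 0-4 | J5 4-19 | J6 19-30 | J3 30-38 | J2 38-51 | J1 51-61 |
Completion: J1=61  J2=51  J3=38  J4=4  J5=19  J6=30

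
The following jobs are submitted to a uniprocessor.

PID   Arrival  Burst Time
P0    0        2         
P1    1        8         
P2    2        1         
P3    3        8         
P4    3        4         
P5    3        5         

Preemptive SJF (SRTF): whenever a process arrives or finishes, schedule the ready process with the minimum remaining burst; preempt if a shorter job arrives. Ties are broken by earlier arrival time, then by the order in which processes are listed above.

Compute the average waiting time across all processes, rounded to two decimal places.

5.33

Schedule: | P0 0-2 | P2 2-3 | P4 3-7 | P5 7-12 | P1 12-20 | P3 20-28 |
Completion: P0=2  P1=20  P2=3  P3=28  P4=7  P5=12
Turnaround (C−A): P0=2  P1=19  P2=1  P3=25  P4=4  P5=9
Waiting times: P0=0, P1=11, P2=0, P3=17, P4=0, P5=4
Average waiting = (0+11+0+17+0+4) / 6 = 32/6 = 5.33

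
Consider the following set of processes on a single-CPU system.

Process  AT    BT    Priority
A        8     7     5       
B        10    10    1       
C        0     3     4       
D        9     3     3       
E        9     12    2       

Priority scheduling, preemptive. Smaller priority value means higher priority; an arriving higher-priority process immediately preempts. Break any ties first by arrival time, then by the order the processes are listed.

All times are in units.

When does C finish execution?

Timeline: | C 0-3 | idle 3-8 | A 8-9 | E 9-10 | B 10-20 | E 20-31 | D 31-34 | A 34-40 |
Completion: A=40  B=20  C=3  D=34  E=31
Turnaround (C−A): A=32  B=10  C=3  D=25  E=22

3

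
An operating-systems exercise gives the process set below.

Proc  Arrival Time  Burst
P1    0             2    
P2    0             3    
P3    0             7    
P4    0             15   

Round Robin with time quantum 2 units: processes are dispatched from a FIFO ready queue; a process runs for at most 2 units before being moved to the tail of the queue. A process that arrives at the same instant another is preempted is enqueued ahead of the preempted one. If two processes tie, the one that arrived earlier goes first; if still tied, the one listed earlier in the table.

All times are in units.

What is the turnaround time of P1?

Schedule: | P1 0-2 | P2 2-4 | P3 4-6 | P4 6-8 | P2 8-9 | P3 9-11 | P4 11-13 | P3 13-15 | P4 15-17 | P3 17-18 | P4 18-27 |
Completion: P1=2  P2=9  P3=18  P4=27
Turnaround (C−A): P1=2  P2=9  P3=18  P4=27
Turnaround(P1) = completion − arrival = 2 − 0 = 2

2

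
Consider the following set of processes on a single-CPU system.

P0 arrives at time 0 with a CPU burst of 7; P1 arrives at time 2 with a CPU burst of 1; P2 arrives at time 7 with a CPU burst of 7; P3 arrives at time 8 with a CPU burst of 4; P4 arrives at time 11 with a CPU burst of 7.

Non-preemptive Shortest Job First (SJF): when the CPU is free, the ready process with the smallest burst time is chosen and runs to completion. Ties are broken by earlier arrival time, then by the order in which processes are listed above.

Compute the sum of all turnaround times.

44

Schedule: | P0 0-7 | P1 7-8 | P3 8-12 | P2 12-19 | P4 19-26 |
Completion: P0=7  P1=8  P2=19  P3=12  P4=26
Turnaround (C−A): P0=7  P1=6  P2=12  P3=4  P4=15
Turnaround = completion − arrival: P0=7, P1=6, P2=12, P3=4, P4=15
Total turnaround = 7 + 6 + 12 + 4 + 15 = 44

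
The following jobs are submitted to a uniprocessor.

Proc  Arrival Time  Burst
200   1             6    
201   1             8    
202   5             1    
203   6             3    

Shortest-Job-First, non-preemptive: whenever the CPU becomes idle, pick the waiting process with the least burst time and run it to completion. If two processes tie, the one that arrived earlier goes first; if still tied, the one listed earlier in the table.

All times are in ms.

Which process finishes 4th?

Timeline: | idle 0-1 | 200 1-7 | 202 7-8 | 203 8-11 | 201 11-19 |
Completion: 200=7  201=19  202=8  203=11
Finish order: 200 → 202 → 203 → 201

201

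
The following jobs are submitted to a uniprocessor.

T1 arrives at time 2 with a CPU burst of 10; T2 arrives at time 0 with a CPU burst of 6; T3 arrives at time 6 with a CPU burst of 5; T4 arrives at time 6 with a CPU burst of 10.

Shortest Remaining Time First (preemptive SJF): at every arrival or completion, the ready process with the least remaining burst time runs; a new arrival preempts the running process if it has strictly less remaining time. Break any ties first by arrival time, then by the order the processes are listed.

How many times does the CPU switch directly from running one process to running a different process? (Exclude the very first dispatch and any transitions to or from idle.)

Schedule: | T2 0-6 | T3 6-11 | T1 11-21 | T4 21-31 |
Completion: T1=21  T2=6  T3=11  T4=31
Turnaround (C−A): T1=19  T2=6  T3=5  T4=25

3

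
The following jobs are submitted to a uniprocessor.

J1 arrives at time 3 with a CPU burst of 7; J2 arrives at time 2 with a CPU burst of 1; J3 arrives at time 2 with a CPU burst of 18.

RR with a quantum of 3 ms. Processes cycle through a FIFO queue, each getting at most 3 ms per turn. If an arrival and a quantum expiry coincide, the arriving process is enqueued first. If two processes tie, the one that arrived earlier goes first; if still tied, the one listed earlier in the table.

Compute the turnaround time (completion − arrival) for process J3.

Gantt: | idle 0-2 | J2 2-3 | J3 3-6 | J1 6-9 | J3 9-12 | J1 12-15 | J3 15-18 | J1 18-19 | J3 19-28 |
Completion: J1=19  J2=3  J3=28
Turnaround (C−A): J1=16  J2=1  J3=26
Turnaround(J3) = completion − arrival = 28 − 2 = 26

26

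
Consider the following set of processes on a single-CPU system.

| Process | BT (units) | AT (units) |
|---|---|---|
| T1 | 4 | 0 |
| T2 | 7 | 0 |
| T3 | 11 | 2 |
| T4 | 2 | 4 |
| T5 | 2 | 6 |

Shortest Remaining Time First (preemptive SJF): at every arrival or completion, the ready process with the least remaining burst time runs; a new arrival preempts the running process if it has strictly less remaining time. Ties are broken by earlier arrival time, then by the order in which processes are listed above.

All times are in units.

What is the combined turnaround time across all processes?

Gantt: | T1 0-4 | T4 4-6 | T5 6-8 | T2 8-15 | T3 15-26 |
Completion: T1=4  T2=15  T3=26  T4=6  T5=8
Turnaround (C−A): T1=4  T2=15  T3=24  T4=2  T5=2
Turnaround = completion − arrival: T1=4, T2=15, T3=24, T4=2, T5=2
Total turnaround = 4 + 15 + 24 + 2 + 2 = 47

47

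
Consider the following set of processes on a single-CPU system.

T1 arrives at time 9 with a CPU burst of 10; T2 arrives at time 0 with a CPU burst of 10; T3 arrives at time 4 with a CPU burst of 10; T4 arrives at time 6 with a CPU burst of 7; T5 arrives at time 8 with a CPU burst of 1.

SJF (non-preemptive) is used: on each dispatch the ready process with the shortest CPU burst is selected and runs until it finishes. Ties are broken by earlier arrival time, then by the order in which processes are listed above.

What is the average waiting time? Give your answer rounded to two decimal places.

8.00

Timeline: | T2 0-10 | T5 10-11 | T4 11-18 | T3 18-28 | T1 28-38 |
Completion: T1=38  T2=10  T3=28  T4=18  T5=11
Turnaround (C−A): T1=29  T2=10  T3=24  T4=12  T5=3
Waiting times: T1=19, T2=0, T3=14, T4=5, T5=2
Average waiting = (19+0+14+5+2) / 5 = 40/5 = 8.00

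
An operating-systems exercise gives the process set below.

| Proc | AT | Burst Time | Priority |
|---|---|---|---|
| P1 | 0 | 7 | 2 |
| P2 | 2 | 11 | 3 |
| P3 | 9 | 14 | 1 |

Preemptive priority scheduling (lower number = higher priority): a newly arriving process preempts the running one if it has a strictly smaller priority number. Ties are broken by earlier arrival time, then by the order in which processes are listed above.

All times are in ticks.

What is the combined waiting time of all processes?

Schedule: | P1 0-7 | P2 7-9 | P3 9-23 | P2 23-32 |
Completion: P1=7  P2=32  P3=23
Waiting = turnaround − burst: P1=0, P2=19, P3=0
Total waiting = 0 + 19 + 0 = 19

19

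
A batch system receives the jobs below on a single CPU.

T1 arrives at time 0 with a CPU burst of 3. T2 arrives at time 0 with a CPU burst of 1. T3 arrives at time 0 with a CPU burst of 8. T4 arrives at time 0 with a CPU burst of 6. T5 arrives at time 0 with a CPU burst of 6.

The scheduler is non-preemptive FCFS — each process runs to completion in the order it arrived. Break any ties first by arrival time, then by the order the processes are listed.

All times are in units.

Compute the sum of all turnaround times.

Schedule: | T1 0-3 | T2 3-4 | T3 4-12 | T4 12-18 | T5 18-24 |
Completion: T1=3  T2=4  T3=12  T4=18  T5=24
Turnaround (C−A): T1=3  T2=4  T3=12  T4=18  T5=24
Turnaround = completion − arrival: T1=3, T2=4, T3=12, T4=18, T5=24
Total turnaround = 3 + 4 + 12 + 18 + 24 = 61

61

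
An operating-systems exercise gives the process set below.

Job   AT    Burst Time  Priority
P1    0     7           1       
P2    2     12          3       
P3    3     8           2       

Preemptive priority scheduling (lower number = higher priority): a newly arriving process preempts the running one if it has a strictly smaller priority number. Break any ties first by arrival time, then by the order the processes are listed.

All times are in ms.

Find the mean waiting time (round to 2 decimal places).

5.67

Timeline: | P1 0-7 | P3 7-15 | P2 15-27 |
Completion: P1=7  P2=27  P3=15
Turnaround (C−A): P1=7  P2=25  P3=12
Waiting times: P1=0, P2=13, P3=4
Average waiting = (0+13+4) / 3 = 17/3 = 5.67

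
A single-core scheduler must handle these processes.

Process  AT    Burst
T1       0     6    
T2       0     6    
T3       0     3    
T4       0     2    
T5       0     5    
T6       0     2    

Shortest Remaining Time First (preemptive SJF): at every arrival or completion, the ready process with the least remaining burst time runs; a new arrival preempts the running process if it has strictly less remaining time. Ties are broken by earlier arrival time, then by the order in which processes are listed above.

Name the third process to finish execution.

T3

Schedule: | T4 0-2 | T6 2-4 | T3 4-7 | T5 7-12 | T1 12-18 | T2 18-24 |
Completion: T1=18  T2=24  T3=7  T4=2  T5=12  T6=4
Turnaround (C−A): T1=18  T2=24  T3=7  T4=2  T5=12  T6=4
Finish order: T4 → T6 → T3 → T5 → T1 → T2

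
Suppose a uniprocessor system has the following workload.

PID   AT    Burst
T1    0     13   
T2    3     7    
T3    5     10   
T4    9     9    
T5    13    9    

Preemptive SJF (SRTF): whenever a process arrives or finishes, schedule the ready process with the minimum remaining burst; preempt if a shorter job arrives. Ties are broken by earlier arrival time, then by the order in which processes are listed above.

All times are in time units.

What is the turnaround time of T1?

Schedule: | T1 0-3 | T2 3-10 | T4 10-19 | T5 19-28 | T1 28-38 | T3 38-48 |
Completion: T1=38  T2=10  T3=48  T4=19  T5=28
Turnaround(T1) = completion − arrival = 38 − 0 = 38

38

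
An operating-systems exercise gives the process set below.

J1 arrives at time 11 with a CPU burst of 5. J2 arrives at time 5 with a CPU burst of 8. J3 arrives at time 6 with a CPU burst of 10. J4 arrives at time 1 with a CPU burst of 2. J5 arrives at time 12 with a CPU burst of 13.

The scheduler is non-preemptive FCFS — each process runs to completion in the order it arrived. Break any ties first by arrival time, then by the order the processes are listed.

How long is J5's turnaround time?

29

Timeline: | idle 0-1 | J4 1-3 | idle 3-5 | J2 5-13 | J3 13-23 | J1 23-28 | J5 28-41 |
Completion: J1=28  J2=13  J3=23  J4=3  J5=41
Turnaround(J5) = completion − arrival = 41 − 12 = 29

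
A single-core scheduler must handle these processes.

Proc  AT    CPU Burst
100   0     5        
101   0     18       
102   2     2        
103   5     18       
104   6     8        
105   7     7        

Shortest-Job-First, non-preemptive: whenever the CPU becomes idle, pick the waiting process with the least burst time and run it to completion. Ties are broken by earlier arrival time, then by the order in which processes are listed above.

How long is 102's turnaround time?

Gantt: | 100 0-5 | 102 5-7 | 105 7-14 | 104 14-22 | 101 22-40 | 103 40-58 |
Completion: 100=5  101=40  102=7  103=58  104=22  105=14
Turnaround(102) = completion − arrival = 7 − 2 = 5

5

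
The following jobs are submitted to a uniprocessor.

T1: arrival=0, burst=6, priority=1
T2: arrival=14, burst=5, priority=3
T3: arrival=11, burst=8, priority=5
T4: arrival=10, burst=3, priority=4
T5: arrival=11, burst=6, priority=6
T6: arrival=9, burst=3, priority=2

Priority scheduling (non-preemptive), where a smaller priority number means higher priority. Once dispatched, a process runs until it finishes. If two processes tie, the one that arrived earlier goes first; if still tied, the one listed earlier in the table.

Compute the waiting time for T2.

Timeline: | T1 0-6 | idle 6-9 | T6 9-12 | T4 12-15 | T2 15-20 | T3 20-28 | T5 28-34 |
Completion: T1=6  T2=20  T3=28  T4=15  T5=34  T6=12
Waiting(T2) = turnaround − burst = 6 − 5 = 1

1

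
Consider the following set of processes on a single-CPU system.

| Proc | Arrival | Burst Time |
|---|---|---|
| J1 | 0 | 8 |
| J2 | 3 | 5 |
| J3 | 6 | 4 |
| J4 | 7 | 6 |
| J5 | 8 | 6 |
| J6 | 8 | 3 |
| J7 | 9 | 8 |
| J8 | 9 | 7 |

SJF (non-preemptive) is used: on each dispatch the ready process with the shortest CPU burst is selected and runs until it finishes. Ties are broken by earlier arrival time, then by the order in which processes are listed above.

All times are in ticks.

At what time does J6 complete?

11

Timeline: | J1 0-8 | J6 8-11 | J3 11-15 | J2 15-20 | J4 20-26 | J5 26-32 | J8 32-39 | J7 39-47 |
Completion: J1=8  J2=20  J3=15  J4=26  J5=32  J6=11  J7=47  J8=39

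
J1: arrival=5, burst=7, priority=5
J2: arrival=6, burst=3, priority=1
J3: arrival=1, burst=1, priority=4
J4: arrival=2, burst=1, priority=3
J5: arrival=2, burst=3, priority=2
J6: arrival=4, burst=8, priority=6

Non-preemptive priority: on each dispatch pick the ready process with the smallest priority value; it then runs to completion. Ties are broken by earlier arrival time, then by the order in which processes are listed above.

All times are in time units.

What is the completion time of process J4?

Schedule: | idle 0-1 | J3 1-2 | J5 2-5 | J4 5-6 | J2 6-9 | J1 9-16 | J6 16-24 |
Completion: J1=16  J2=9  J3=2  J4=6  J5=5  J6=24
Turnaround (C−A): J1=11  J2=3  J3=1  J4=4  J5=3  J6=20

6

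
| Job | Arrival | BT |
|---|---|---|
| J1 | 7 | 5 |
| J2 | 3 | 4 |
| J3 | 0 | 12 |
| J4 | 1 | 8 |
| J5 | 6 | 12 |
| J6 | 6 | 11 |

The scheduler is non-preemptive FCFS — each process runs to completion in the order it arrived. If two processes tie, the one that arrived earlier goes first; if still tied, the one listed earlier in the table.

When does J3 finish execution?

Gantt: | J3 0-12 | J4 12-20 | J2 20-24 | J5 24-36 | J6 36-47 | J1 47-52 |
Completion: J1=52  J2=24  J3=12  J4=20  J5=36  J6=47
Turnaround (C−A): J1=45  J2=21  J3=12  J4=19  J5=30  J6=41

12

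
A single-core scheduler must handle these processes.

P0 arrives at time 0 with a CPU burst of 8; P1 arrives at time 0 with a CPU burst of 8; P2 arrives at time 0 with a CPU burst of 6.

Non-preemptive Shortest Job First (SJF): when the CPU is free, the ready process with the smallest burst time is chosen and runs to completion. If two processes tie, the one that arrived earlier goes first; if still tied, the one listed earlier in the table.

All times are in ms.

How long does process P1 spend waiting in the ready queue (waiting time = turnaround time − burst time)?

Gantt: | P2 0-6 | P0 6-14 | P1 14-22 |
Completion: P0=14  P1=22  P2=6
Turnaround (C−A): P0=14  P1=22  P2=6
Waiting(P1) = turnaround − burst = 22 − 8 = 14

14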